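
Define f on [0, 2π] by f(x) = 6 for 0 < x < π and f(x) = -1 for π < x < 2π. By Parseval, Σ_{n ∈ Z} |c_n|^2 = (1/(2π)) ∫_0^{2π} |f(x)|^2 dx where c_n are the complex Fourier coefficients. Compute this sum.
Σ |c_n|^2 = 37/2

Parseval equates the L^2 energy of f (normalised by 1/(2π)) with the ℓ^2 sum of its Fourier coefficients: (1/(2π)) ∫_0^{2π} |f|^2 = Σ |c_n|^2.
Compute the left side: (1/(2π)) [∫_0^π 6^2 dx + ∫_π^{2π} (-1)^2 dx] = (1/(2π)) · (36π + 1π) = (36 + 1)/2 = 37/2.
So Σ_{n ∈ Z} |c_n|^2 = 37/2.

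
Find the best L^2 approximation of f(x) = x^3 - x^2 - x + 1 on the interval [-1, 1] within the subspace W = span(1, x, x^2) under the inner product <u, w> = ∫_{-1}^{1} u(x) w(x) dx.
g(x) = -x^2 - 2*x/5 + 1

The best approximation g ∈ W is the orthogonal projection of f onto W. Writing g = a_0 + a_1 x + a_2 x^2, the coefficients solve the normal equations G · a = b where
  G_{ij} = <φ_i, φ_j> and b_i = <f, φ_i>, with φ_0 = 1, φ_1 = x, φ_2 = x^2.
G =
  [2, 0, 2/3]
  [0, 2/3, 0]
  [2/3, 0, 2/5],
b = (4/3, -4/15, 4/15).
Solving gives a_0 = 1, a_1 = -2/5, a_2 = -1, so
  g(x) = -x^2 - 2*x/5 + 1.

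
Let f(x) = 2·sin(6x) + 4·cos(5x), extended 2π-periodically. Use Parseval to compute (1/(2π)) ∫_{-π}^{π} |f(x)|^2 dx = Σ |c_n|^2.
Σ |c_n|^2 = 10

Expand |f|^2 and use orthogonality of {sin(nx), cos(mx)} on [-π, π]:
  ∫_{-π}^{π} sin(nx)^2 dx = π, ∫ cos(mx)^2 dx = π, and cross terms integrate to 0.
So ∫_{-π}^{π} f(x)^2 dx = 2^2 · π + 4^2 · π = (4 + 16)π.
Divide by 2π: (4 + 16)/2 = 10.
By Parseval, this equals Σ |c_n|^2.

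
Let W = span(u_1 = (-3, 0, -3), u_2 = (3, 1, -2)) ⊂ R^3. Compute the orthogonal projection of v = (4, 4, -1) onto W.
proj_W(v) = (41/9, 11/9, -14/9)

Set up U = [u_1 | ... | u_2] ∈ R^(3×2). The projector onto W = col(U) is P = U (U^T U)^(-1) U^T.
Compute U^T U =
  [18, -3]
  [-3, 14],
and U^T v = (-9, 18).
Solve U^T U · c = U^T v for the coefficients: c = (-8/27, 11/9). The projection is proj_W(v) = U c.
Check: (v - proj_W(v)) · u_1 = 0  (should be 0).
Check: (v - proj_W(v)) · u_2 = 0  (should be 0).
Result: proj_W(v) = (41/9, 11/9, -14/9).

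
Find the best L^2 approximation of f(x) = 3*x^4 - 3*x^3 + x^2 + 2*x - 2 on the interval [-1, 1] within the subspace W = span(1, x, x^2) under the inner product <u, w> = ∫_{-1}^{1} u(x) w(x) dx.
g(x) = 25*x^2/7 + x/5 - 79/35

The best approximation g ∈ W is the orthogonal projection of f onto W. Writing g = a_0 + a_1 x + a_2 x^2, the coefficients solve the normal equations G · a = b where
  G_{ij} = <φ_i, φ_j> and b_i = <f, φ_i>, with φ_0 = 1, φ_1 = x, φ_2 = x^2.
G =
  [2, 0, 2/3]
  [0, 2/3, 0]
  [2/3, 0, 2/5],
b = (-32/15, 2/15, -8/105).
Solving gives a_0 = -79/35, a_1 = 1/5, a_2 = 25/7, so
  g(x) = 25*x^2/7 + x/5 - 79/35.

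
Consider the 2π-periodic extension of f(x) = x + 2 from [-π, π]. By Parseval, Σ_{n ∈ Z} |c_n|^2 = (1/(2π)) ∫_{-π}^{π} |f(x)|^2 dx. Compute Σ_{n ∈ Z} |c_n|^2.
Σ |c_n|^2 = π^2/3 + 4

Expand and integrate term by term over [-π, π]:
  ∫ (x)^2 dx = 1·(2π^3/3); ∫ 2·1·(2)·x dx = 0 (odd integrand); ∫ 2^2 dx = 4·2π.
So (1/(2π)) ∫_{-π}^{π} (x + 2)^2 dx = 1π^2/3 + 4 = π^2/3 + 4.
Parseval ⇒ Σ |c_n|^2 = π^2/3 + 4.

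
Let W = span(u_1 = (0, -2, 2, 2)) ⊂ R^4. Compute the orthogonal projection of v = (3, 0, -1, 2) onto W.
proj_W(v) = (0, -1/3, 1/3, 1/3)

Set up U = [u_1 | ... | u_1] ∈ R^(4×1). The projector onto W = col(U) is P = U (U^T U)^(-1) U^T.
Compute U^T U =
  [12],
and U^T v = (2).
Solve U^T U · c = U^T v for the coefficients: c = (1/6). The projection is proj_W(v) = U c.
Check: (v - proj_W(v)) · u_1 = 0  (should be 0).
Result: proj_W(v) = (0, -1/3, 1/3, 1/3).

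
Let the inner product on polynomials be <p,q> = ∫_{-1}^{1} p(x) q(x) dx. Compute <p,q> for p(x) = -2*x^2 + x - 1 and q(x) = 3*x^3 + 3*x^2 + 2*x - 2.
<p,q> = 24/5

Expand the product: p(x)·q(x) = -6*x^5 - 3*x^4 - 4*x^3 + 3*x^2 - 4*x + 2.
∫_{-1}^{1} of each monomial x^k gives [2/(k+1) if k even, 0 if k odd]. Integrating term-by-term (or equivalently evaluating the antiderivative F(x) = -x^6 - 3*x^5/5 - x^4 + x^3 - 2*x^2 + 2*x at the endpoints):
  F(1) − F(−1) = -8/5 − (-32/5) = 24/5.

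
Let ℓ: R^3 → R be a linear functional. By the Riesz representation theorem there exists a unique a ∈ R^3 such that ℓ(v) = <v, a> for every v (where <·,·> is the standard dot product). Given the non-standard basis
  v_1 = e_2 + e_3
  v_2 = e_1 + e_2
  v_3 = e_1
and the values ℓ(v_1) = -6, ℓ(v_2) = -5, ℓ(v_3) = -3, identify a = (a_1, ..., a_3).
a = (-3, -2, -4)

Write a = (a_1, ..., a_3) in the standard basis. For each basis vector v_i, ℓ(v_i) = <v_i, a> is a linear equation in the a_j's. Collect the n equations into a matrix system V a = ℓ, where row i of V is v_i (expressed in the standard basis). Since V is invertible (lower-triangular with 1s on the diagonal, up to permutation), solve by back-substitution:
  V =
[[0, 1, 1],
 [1, 1, 0],
 [1, 0, 0]]
  V a = (-6, -5, -3)
Solving gives a = (-3, -2, -4).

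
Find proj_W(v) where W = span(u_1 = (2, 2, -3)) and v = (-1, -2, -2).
proj_W(v) = (0, 0, 0)

Set up U = [u_1 | ... | u_1] ∈ R^(3×1). The projector onto W = col(U) is P = U (U^T U)^(-1) U^T.
Compute U^T U =
  [17],
and U^T v = (0).
Solve U^T U · c = U^T v for the coefficients: c = (0). The projection is proj_W(v) = U c.
Check: (v - proj_W(v)) · u_1 = 0  (should be 0).
Result: proj_W(v) = (0, 0, 0).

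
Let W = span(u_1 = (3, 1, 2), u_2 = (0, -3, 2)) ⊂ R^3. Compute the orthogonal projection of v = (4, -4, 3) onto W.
proj_W(v) = (492/181, -550/181, 804/181)

Set up U = [u_1 | ... | u_2] ∈ R^(3×2). The projector onto W = col(U) is P = U (U^T U)^(-1) U^T.
Compute U^T U =
  [14, 1]
  [1, 13],
and U^T v = (14, 18).
Solve U^T U · c = U^T v for the coefficients: c = (164/181, 238/181). The projection is proj_W(v) = U c.
Check: (v - proj_W(v)) · u_1 = 0  (should be 0).
Check: (v - proj_W(v)) · u_2 = 0  (should be 0).
Result: proj_W(v) = (492/181, -550/181, 804/181).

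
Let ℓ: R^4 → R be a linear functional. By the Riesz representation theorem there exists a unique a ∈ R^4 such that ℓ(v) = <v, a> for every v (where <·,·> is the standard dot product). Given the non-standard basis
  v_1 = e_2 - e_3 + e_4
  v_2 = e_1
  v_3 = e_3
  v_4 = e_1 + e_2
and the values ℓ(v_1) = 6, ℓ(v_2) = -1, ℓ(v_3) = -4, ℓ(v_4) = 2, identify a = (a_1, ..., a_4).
a = (-1, 3, -4, -1)

Write a = (a_1, ..., a_4) in the standard basis. For each basis vector v_i, ℓ(v_i) = <v_i, a> is a linear equation in the a_j's. Collect the n equations into a matrix system V a = ℓ, where row i of V is v_i (expressed in the standard basis). Since V is invertible (lower-triangular with 1s on the diagonal, up to permutation), solve by back-substitution:
  V =
[[0, 1, -1, 1],
 [1, 0, 0, 0],
 [0, 0, 1, 0],
 [1, 1, 0, 0]]
  V a = (6, -1, -4, 2)
Solving gives a = (-1, 3, -4, -1).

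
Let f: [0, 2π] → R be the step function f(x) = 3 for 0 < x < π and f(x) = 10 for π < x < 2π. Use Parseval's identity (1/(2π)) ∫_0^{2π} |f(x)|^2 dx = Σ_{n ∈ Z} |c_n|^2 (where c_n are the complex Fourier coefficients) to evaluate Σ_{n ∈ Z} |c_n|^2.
Σ |c_n|^2 = 109/2

Parseval equates the L^2 energy of f (normalised by 1/(2π)) with the ℓ^2 sum of its Fourier coefficients: (1/(2π)) ∫_0^{2π} |f|^2 = Σ |c_n|^2.
Compute the left side: (1/(2π)) [∫_0^π 3^2 dx + ∫_π^{2π} 10^2 dx] = (1/(2π)) · (9π + 100π) = (9 + 100)/2 = 109/2.
So Σ_{n ∈ Z} |c_n|^2 = 109/2.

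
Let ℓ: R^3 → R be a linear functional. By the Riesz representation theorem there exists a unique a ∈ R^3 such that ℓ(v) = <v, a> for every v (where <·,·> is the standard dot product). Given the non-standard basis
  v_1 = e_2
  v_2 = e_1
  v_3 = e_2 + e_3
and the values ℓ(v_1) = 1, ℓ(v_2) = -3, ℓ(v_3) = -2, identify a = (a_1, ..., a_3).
a = (-3, 1, -3)

Write a = (a_1, ..., a_3) in the standard basis. For each basis vector v_i, ℓ(v_i) = <v_i, a> is a linear equation in the a_j's. Collect the n equations into a matrix system V a = ℓ, where row i of V is v_i (expressed in the standard basis). Since V is invertible (lower-triangular with 1s on the diagonal, up to permutation), solve by back-substitution:
  V =
[[0, 1, 0],
 [1, 0, 0],
 [0, 1, 1]]
  V a = (1, -3, -2)
Solving gives a = (-3, 1, -3).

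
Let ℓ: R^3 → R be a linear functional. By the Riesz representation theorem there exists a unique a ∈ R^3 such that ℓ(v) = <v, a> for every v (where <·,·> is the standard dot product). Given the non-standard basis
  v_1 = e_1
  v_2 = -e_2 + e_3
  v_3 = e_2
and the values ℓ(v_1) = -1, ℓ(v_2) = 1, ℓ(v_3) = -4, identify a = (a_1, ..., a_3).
a = (-1, -4, -3)

Write a = (a_1, ..., a_3) in the standard basis. For each basis vector v_i, ℓ(v_i) = <v_i, a> is a linear equation in the a_j's. Collect the n equations into a matrix system V a = ℓ, where row i of V is v_i (expressed in the standard basis). Since V is invertible (lower-triangular with 1s on the diagonal, up to permutation), solve by back-substitution:
  V =
[[1, 0, 0],
 [0, -1, 1],
 [0, 1, 0]]
  V a = (-1, 1, -4)
Solving gives a = (-1, -4, -3).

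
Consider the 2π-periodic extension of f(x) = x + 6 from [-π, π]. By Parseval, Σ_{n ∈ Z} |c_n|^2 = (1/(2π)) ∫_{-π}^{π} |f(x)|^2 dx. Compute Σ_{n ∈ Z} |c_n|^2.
Σ |c_n|^2 = π^2/3 + 36

Expand and integrate term by term over [-π, π]:
  ∫ (x)^2 dx = 1·(2π^3/3); ∫ 2·1·(6)·x dx = 0 (odd integrand); ∫ 6^2 dx = 36·2π.
So (1/(2π)) ∫_{-π}^{π} (x + 6)^2 dx = 1π^2/3 + 36 = π^2/3 + 36.
Parseval ⇒ Σ |c_n|^2 = π^2/3 + 36.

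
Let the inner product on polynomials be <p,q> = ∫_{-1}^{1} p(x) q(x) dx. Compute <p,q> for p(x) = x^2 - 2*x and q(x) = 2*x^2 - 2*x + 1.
<p,q> = 62/15

Expand the product: p(x)·q(x) = 2*x^4 - 6*x^3 + 5*x^2 - 2*x.
∫_{-1}^{1} of each monomial x^k gives [2/(k+1) if k even, 0 if k odd]. Integrating term-by-term (or equivalently evaluating the antiderivative F(x) = 2*x^5/5 - 3*x^4/2 + 5*x^3/3 - x^2 at the endpoints):
  F(1) − F(−1) = -13/30 − (-137/30) = 62/15.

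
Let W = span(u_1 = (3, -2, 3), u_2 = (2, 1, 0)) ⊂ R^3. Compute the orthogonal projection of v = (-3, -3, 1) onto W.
proj_W(v) = (-144/47, -135/47, 54/47)

Set up U = [u_1 | ... | u_2] ∈ R^(3×2). The projector onto W = col(U) is P = U (U^T U)^(-1) U^T.
Compute U^T U =
  [22, 4]
  [4, 5],
and U^T v = (0, -9).
Solve U^T U · c = U^T v for the coefficients: c = (18/47, -99/47). The projection is proj_W(v) = U c.
Check: (v - proj_W(v)) · u_1 = 0  (should be 0).
Check: (v - proj_W(v)) · u_2 = 0  (should be 0).
Result: proj_W(v) = (-144/47, -135/47, 54/47).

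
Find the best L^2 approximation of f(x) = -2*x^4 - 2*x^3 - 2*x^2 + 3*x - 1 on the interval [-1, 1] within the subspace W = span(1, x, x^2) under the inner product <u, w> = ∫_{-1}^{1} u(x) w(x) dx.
g(x) = -26*x^2/7 + 9*x/5 - 29/35

The best approximation g ∈ W is the orthogonal projection of f onto W. Writing g = a_0 + a_1 x + a_2 x^2, the coefficients solve the normal equations G · a = b where
  G_{ij} = <φ_i, φ_j> and b_i = <f, φ_i>, with φ_0 = 1, φ_1 = x, φ_2 = x^2.
G =
  [2, 0, 2/3]
  [0, 2/3, 0]
  [2/3, 0, 2/5],
b = (-62/15, 6/5, -214/105).
Solving gives a_0 = -29/35, a_1 = 9/5, a_2 = -26/7, so
  g(x) = -26*x^2/7 + 9*x/5 - 29/35.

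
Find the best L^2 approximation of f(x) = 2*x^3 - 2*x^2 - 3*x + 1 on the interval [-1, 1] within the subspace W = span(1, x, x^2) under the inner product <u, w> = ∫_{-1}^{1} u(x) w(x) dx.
g(x) = -2*x^2 - 9*x/5 + 1

The best approximation g ∈ W is the orthogonal projection of f onto W. Writing g = a_0 + a_1 x + a_2 x^2, the coefficients solve the normal equations G · a = b where
  G_{ij} = <φ_i, φ_j> and b_i = <f, φ_i>, with φ_0 = 1, φ_1 = x, φ_2 = x^2.
G =
  [2, 0, 2/3]
  [0, 2/3, 0]
  [2/3, 0, 2/5],
b = (2/3, -6/5, -2/15).
Solving gives a_0 = 1, a_1 = -9/5, a_2 = -2, so
  g(x) = -2*x^2 - 9*x/5 + 1.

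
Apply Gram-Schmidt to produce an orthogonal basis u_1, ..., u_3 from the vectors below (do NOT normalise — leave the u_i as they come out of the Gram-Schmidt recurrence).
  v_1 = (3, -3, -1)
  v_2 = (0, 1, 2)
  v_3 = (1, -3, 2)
Orthogonal basis:
  u_1 = (3, -3, -1)
  u_2 = (15/19, 4/19, 33/19)
  u_3 = (-19/14, -57/35, 57/70)

Apply the Gram-Schmidt recurrence
  u_1 = v_1
  u_i = v_i − Σ_{j<i} ((v_i · u_j) / (u_j · u_j)) · u_j.

Step by step this gives:
  u_1 = (3, -3, -1)
  u_2 = (15/19, 4/19, 33/19)
  u_3 = (-19/14, -57/35, 57/70)

Orthogonality check:
  u_2 · u_1 = 0 (should be 0)
  u_3 · u_1 = 0 (should be 0)
  u_3 · u_2 = 0 (should be 0)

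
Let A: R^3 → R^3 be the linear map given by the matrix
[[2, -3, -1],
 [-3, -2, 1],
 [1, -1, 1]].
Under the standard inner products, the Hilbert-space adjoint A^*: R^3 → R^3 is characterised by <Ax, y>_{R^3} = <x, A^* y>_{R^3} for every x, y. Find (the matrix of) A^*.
A^* = A^T =
[[2, -3, 1],
 [-3, -2, -1],
 [-1, 1, 1]]

For real matrices with standard dot products, the defining identity <Ax, y> = <x, A^* y> gives (Ax)^T y = x^T (A^*) y, i.e. x^T A^T y = x^T (A^*) y. Since this holds for all x, y, we must have A^* = A^T. Therefore
A^* =
[[2, -3, 1],
 [-3, -2, -1],
 [-1, 1, 1]].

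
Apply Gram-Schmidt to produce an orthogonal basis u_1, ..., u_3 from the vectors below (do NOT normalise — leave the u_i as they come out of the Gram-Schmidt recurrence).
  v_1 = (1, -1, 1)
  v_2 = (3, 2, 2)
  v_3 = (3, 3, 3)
Orthogonal basis:
  u_1 = (1, -1, 1)
  u_2 = (2, 3, 1)
  u_3 = (-4/7, 1/7, 5/7)

Apply the Gram-Schmidt recurrence
  u_1 = v_1
  u_i = v_i − Σ_{j<i} ((v_i · u_j) / (u_j · u_j)) · u_j.

Step by step this gives:
  u_1 = (1, -1, 1)
  u_2 = (2, 3, 1)
  u_3 = (-4/7, 1/7, 5/7)

Orthogonality check:
  u_2 · u_1 = 0 (should be 0)
  u_3 · u_1 = 0 (should be 0)
  u_3 · u_2 = 0 (should be 0)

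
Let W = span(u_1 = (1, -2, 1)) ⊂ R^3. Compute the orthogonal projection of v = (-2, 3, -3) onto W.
proj_W(v) = (-11/6, 11/3, -11/6)

Set up U = [u_1 | ... | u_1] ∈ R^(3×1). The projector onto W = col(U) is P = U (U^T U)^(-1) U^T.
Compute U^T U =
  [6],
and U^T v = (-11).
Solve U^T U · c = U^T v for the coefficients: c = (-11/6). The projection is proj_W(v) = U c.
Check: (v - proj_W(v)) · u_1 = 0  (should be 0).
Result: proj_W(v) = (-11/6, 11/3, -11/6).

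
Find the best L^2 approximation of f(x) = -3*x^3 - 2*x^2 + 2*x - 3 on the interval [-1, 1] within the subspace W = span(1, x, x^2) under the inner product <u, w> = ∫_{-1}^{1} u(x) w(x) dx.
g(x) = -2*x^2 + x/5 - 3

The best approximation g ∈ W is the orthogonal projection of f onto W. Writing g = a_0 + a_1 x + a_2 x^2, the coefficients solve the normal equations G · a = b where
  G_{ij} = <φ_i, φ_j> and b_i = <f, φ_i>, with φ_0 = 1, φ_1 = x, φ_2 = x^2.
G =
  [2, 0, 2/3]
  [0, 2/3, 0]
  [2/3, 0, 2/5],
b = (-22/3, 2/15, -14/5).
Solving gives a_0 = -3, a_1 = 1/5, a_2 = -2, so
  g(x) = -2*x^2 + x/5 - 3.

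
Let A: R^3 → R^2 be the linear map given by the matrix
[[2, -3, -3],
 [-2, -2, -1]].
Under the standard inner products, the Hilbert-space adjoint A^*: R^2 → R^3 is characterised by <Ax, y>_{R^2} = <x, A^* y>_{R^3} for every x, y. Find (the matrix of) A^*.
A^* = A^T =
[[2, -2],
 [-3, -2],
 [-3, -1]]

For real matrices with standard dot products, the defining identity <Ax, y> = <x, A^* y> gives (Ax)^T y = x^T (A^*) y, i.e. x^T A^T y = x^T (A^*) y. Since this holds for all x, y, we must have A^* = A^T. Therefore
A^* =
[[2, -2],
 [-3, -2],
 [-3, -1]].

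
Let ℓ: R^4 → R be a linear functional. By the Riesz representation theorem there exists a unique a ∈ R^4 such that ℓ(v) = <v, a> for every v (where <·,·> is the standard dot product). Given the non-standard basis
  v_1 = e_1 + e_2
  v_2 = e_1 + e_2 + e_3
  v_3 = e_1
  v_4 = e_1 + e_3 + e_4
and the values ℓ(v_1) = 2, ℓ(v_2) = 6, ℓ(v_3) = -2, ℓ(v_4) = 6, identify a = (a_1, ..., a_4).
a = (-2, 4, 4, 4)

Write a = (a_1, ..., a_4) in the standard basis. For each basis vector v_i, ℓ(v_i) = <v_i, a> is a linear equation in the a_j's. Collect the n equations into a matrix system V a = ℓ, where row i of V is v_i (expressed in the standard basis). Since V is invertible (lower-triangular with 1s on the diagonal, up to permutation), solve by back-substitution:
  V =
[[1, 1, 0, 0],
 [1, 1, 1, 0],
 [1, 0, 0, 0],
 [1, 0, 1, 1]]
  V a = (2, 6, -2, 6)
Solving gives a = (-2, 4, 4, 4).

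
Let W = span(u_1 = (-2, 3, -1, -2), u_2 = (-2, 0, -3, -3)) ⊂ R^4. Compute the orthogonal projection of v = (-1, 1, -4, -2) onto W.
proj_W(v) = (-434/227, 78/227, -599/227, -625/227)

Set up U = [u_1 | ... | u_2] ∈ R^(4×2). The projector onto W = col(U) is P = U (U^T U)^(-1) U^T.
Compute U^T U =
  [18, 13]
  [13, 22],
and U^T v = (13, 20).
Solve U^T U · c = U^T v for the coefficients: c = (26/227, 191/227). The projection is proj_W(v) = U c.
Check: (v - proj_W(v)) · u_1 = 0  (should be 0).
Check: (v - proj_W(v)) · u_2 = 0  (should be 0).
Result: proj_W(v) = (-434/227, 78/227, -599/227, -625/227).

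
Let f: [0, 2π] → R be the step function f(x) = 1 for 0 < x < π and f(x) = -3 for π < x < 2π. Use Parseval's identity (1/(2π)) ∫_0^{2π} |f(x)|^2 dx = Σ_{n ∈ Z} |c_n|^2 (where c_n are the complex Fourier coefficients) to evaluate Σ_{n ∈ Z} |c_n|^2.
Σ |c_n|^2 = 5

Parseval equates the L^2 energy of f (normalised by 1/(2π)) with the ℓ^2 sum of its Fourier coefficients: (1/(2π)) ∫_0^{2π} |f|^2 = Σ |c_n|^2.
Compute the left side: (1/(2π)) [∫_0^π 1^2 dx + ∫_π^{2π} (-3)^2 dx] = (1/(2π)) · (1π + 9π) = (1 + 9)/2 = 5.
So Σ_{n ∈ Z} |c_n|^2 = 5.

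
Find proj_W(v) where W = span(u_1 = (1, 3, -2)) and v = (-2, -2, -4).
proj_W(v) = (0, 0, 0)

Set up U = [u_1 | ... | u_1] ∈ R^(3×1). The projector onto W = col(U) is P = U (U^T U)^(-1) U^T.
Compute U^T U =
  [14],
and U^T v = (0).
Solve U^T U · c = U^T v for the coefficients: c = (0). The projection is proj_W(v) = U c.
Check: (v - proj_W(v)) · u_1 = 0  (should be 0).
Result: proj_W(v) = (0, 0, 0).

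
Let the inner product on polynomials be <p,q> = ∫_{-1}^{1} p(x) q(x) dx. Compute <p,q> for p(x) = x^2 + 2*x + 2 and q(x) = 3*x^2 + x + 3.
<p,q> = 308/15

Expand the product: p(x)·q(x) = 3*x^4 + 7*x^3 + 11*x^2 + 8*x + 6.
∫_{-1}^{1} of each monomial x^k gives [2/(k+1) if k even, 0 if k odd]. Integrating term-by-term (or equivalently evaluating the antiderivative F(x) = 3*x^5/5 + 7*x^4/4 + 11*x^3/3 + 4*x^2 + 6*x at the endpoints):
  F(1) − F(−1) = 961/60 − (-271/60) = 308/15.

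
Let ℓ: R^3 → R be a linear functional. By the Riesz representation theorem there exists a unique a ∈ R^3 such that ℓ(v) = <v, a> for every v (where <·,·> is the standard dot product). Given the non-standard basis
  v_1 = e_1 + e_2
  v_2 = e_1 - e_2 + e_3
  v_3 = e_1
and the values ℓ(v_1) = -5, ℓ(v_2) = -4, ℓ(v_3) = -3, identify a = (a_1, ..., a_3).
a = (-3, -2, -3)

Write a = (a_1, ..., a_3) in the standard basis. For each basis vector v_i, ℓ(v_i) = <v_i, a> is a linear equation in the a_j's. Collect the n equations into a matrix system V a = ℓ, where row i of V is v_i (expressed in the standard basis). Since V is invertible (lower-triangular with 1s on the diagonal, up to permutation), solve by back-substitution:
  V =
[[1, 1, 0],
 [1, -1, 1],
 [1, 0, 0]]
  V a = (-5, -4, -3)
Solving gives a = (-3, -2, -3).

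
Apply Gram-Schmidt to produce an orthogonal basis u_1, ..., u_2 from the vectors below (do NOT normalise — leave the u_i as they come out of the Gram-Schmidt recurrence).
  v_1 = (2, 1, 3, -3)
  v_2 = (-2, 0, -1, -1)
Orthogonal basis:
  u_1 = (2, 1, 3, -3)
  u_2 = (-38/23, 4/23, -11/23, -35/23)

Apply the Gram-Schmidt recurrence
  u_1 = v_1
  u_i = v_i − Σ_{j<i} ((v_i · u_j) / (u_j · u_j)) · u_j.

Step by step this gives:
  u_1 = (2, 1, 3, -3)
  u_2 = (-38/23, 4/23, -11/23, -35/23)

Orthogonality check:
  u_2 · u_1 = 0 (should be 0)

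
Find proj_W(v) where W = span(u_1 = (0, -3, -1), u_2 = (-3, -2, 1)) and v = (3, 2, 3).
proj_W(v) = (33/23, 338/115, 21/115)

Set up U = [u_1 | ... | u_2] ∈ R^(3×2). The projector onto W = col(U) is P = U (U^T U)^(-1) U^T.
Compute U^T U =
  [10, 5]
  [5, 14],
and U^T v = (-9, -10).
Solve U^T U · c = U^T v for the coefficients: c = (-76/115, -11/23). The projection is proj_W(v) = U c.
Check: (v - proj_W(v)) · u_1 = 0  (should be 0).
Check: (v - proj_W(v)) · u_2 = 0  (should be 0).
Result: proj_W(v) = (33/23, 338/115, 21/115).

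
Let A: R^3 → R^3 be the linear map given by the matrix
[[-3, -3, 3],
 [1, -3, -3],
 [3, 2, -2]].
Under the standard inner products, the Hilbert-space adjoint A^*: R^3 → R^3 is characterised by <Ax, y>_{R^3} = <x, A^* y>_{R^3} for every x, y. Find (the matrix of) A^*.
A^* = A^T =
[[-3, 1, 3],
 [-3, -3, 2],
 [3, -3, -2]]

For real matrices with standard dot products, the defining identity <Ax, y> = <x, A^* y> gives (Ax)^T y = x^T (A^*) y, i.e. x^T A^T y = x^T (A^*) y. Since this holds for all x, y, we must have A^* = A^T. Therefore
A^* =
[[-3, 1, 3],
 [-3, -3, 2],
 [3, -3, -2]].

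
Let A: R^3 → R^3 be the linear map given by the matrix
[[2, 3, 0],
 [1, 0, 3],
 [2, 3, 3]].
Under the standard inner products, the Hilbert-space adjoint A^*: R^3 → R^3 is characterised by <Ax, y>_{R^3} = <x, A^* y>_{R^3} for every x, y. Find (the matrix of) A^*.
A^* = A^T =
[[2, 1, 2],
 [3, 0, 3],
 [0, 3, 3]]

For real matrices with standard dot products, the defining identity <Ax, y> = <x, A^* y> gives (Ax)^T y = x^T (A^*) y, i.e. x^T A^T y = x^T (A^*) y. Since this holds for all x, y, we must have A^* = A^T. Therefore
A^* =
[[2, 1, 2],
 [3, 0, 3],
 [0, 3, 3]].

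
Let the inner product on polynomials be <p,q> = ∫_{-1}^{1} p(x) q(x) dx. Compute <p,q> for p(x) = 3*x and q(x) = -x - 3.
<p,q> = -2

Expand the product: p(x)·q(x) = -3*x^2 - 9*x.
∫_{-1}^{1} of each monomial x^k gives [2/(k+1) if k even, 0 if k odd]. Integrating term-by-term (or equivalently evaluating the antiderivative F(x) = -x^3 - 9*x^2/2 at the endpoints):
  F(1) − F(−1) = -11/2 − (-7/2) = -2.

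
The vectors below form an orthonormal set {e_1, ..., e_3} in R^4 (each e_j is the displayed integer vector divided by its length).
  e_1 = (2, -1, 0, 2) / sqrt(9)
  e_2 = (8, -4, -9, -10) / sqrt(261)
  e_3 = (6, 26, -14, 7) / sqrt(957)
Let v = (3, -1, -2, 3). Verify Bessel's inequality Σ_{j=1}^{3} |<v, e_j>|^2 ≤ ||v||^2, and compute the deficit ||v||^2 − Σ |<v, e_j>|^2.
Σ |<v, e_j>|^2 = 710/33; ||v||^2 = 23; deficit = 49/33

Write each e_j = u_j / sqrt(<u_j, u_j>) where u_j is the displayed integer vector. Then <v, e_j> = <v, u_j> / sqrt(<u_j, u_j>), so |<v, e_j>|^2 = <v, u_j>^2 / <u_j, u_j>.
Coefficients: <v, e_1> = 13/sqrt(9), <v, e_2> = 16/sqrt(261), <v, e_3> = 41/sqrt(957).
Square and sum: Σ |<v, e_j>|^2 = 710/33.
Compute ||v||^2 = v·v = 23.
Deficit = 23 − 710/33 = 49/33 ≥ 0, confirming Bessel's inequality. (The deficit equals ||v − Σ <v,e_j> e_j||^2, the squared distance from v to span{e_j}.)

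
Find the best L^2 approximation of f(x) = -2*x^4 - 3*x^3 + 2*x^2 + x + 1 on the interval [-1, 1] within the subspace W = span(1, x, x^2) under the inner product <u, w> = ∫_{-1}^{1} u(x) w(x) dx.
g(x) = 2*x^2/7 - 4*x/5 + 41/35

The best approximation g ∈ W is the orthogonal projection of f onto W. Writing g = a_0 + a_1 x + a_2 x^2, the coefficients solve the normal equations G · a = b where
  G_{ij} = <φ_i, φ_j> and b_i = <f, φ_i>, with φ_0 = 1, φ_1 = x, φ_2 = x^2.
G =
  [2, 0, 2/3]
  [0, 2/3, 0]
  [2/3, 0, 2/5],
b = (38/15, -8/15, 94/105).
Solving gives a_0 = 41/35, a_1 = -4/5, a_2 = 2/7, so
  g(x) = 2*x^2/7 - 4*x/5 + 41/35.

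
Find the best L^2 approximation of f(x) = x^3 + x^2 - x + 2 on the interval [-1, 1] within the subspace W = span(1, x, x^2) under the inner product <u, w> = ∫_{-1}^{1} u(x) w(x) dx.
g(x) = x^2 - 2*x/5 + 2

The best approximation g ∈ W is the orthogonal projection of f onto W. Writing g = a_0 + a_1 x + a_2 x^2, the coefficients solve the normal equations G · a = b where
  G_{ij} = <φ_i, φ_j> and b_i = <f, φ_i>, with φ_0 = 1, φ_1 = x, φ_2 = x^2.
G =
  [2, 0, 2/3]
  [0, 2/3, 0]
  [2/3, 0, 2/5],
b = (14/3, -4/15, 26/15).
Solving gives a_0 = 2, a_1 = -2/5, a_2 = 1, so
  g(x) = x^2 - 2*x/5 + 2.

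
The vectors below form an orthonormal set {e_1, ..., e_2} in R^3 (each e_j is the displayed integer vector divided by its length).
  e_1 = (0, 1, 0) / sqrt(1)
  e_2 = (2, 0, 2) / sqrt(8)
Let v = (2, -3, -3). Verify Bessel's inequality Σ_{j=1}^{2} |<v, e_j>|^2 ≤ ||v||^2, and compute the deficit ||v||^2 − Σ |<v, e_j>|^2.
Σ |<v, e_j>|^2 = 19/2; ||v||^2 = 22; deficit = 25/2

Write each e_j = u_j / sqrt(<u_j, u_j>) where u_j is the displayed integer vector. Then <v, e_j> = <v, u_j> / sqrt(<u_j, u_j>), so |<v, e_j>|^2 = <v, u_j>^2 / <u_j, u_j>.
Coefficients: <v, e_1> = -3/sqrt(1), <v, e_2> = -2/sqrt(8).
Square and sum: Σ |<v, e_j>|^2 = 19/2.
Compute ||v||^2 = v·v = 22.
Deficit = 22 − 19/2 = 25/2 ≥ 0, confirming Bessel's inequality. (The deficit equals ||v − Σ <v,e_j> e_j||^2, the squared distance from v to span{e_j}.)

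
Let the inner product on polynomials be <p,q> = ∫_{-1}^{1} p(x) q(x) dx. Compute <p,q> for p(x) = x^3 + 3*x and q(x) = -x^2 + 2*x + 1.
<p,q> = 24/5

Expand the product: p(x)·q(x) = -x^5 + 2*x^4 - 2*x^3 + 6*x^2 + 3*x.
∫_{-1}^{1} of each monomial x^k gives [2/(k+1) if k even, 0 if k odd]. Integrating term-by-term (or equivalently evaluating the antiderivative F(x) = -x^6/6 + 2*x^5/5 - x^4/2 + 2*x^3 + 3*x^2/2 at the endpoints):
  F(1) − F(−1) = 97/30 − (-47/30) = 24/5.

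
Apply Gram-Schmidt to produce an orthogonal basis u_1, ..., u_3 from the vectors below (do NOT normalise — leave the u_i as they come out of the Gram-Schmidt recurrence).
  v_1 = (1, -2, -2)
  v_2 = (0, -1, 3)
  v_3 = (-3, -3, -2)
Orthogonal basis:
  u_1 = (1, -2, -2)
  u_2 = (4/9, -17/9, 19/9)
  u_3 = (-140/37, -105/74, -35/74)

Apply the Gram-Schmidt recurrence
  u_1 = v_1
  u_i = v_i − Σ_{j<i} ((v_i · u_j) / (u_j · u_j)) · u_j.

Step by step this gives:
  u_1 = (1, -2, -2)
  u_2 = (4/9, -17/9, 19/9)
  u_3 = (-140/37, -105/74, -35/74)

Orthogonality check:
  u_2 · u_1 = 0 (should be 0)
  u_3 · u_1 = 0 (should be 0)
  u_3 · u_2 = 0 (should be 0)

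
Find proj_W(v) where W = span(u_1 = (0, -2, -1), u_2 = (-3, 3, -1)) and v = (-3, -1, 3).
proj_W(v) = (-3/7, 19/35, -3/35)

Set up U = [u_1 | ... | u_2] ∈ R^(3×2). The projector onto W = col(U) is P = U (U^T U)^(-1) U^T.
Compute U^T U =
  [5, -5]
  [-5, 19],
and U^T v = (-1, 3).
Solve U^T U · c = U^T v for the coefficients: c = (-2/35, 1/7). The projection is proj_W(v) = U c.
Check: (v - proj_W(v)) · u_1 = 0  (should be 0).
Check: (v - proj_W(v)) · u_2 = 0  (should be 0).
Result: proj_W(v) = (-3/7, 19/35, -3/35).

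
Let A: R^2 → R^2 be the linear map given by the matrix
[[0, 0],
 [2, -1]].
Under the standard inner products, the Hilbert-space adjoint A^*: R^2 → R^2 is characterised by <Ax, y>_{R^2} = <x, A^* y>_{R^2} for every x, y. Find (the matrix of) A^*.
A^* = A^T =
[[0, 2],
 [0, -1]]

For real matrices with standard dot products, the defining identity <Ax, y> = <x, A^* y> gives (Ax)^T y = x^T (A^*) y, i.e. x^T A^T y = x^T (A^*) y. Since this holds for all x, y, we must have A^* = A^T. Therefore
A^* =
[[0, 2],
 [0, -1]].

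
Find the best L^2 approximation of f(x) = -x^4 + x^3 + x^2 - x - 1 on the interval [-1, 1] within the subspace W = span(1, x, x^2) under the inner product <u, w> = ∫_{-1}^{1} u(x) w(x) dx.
g(x) = x^2/7 - 2*x/5 - 32/35

The best approximation g ∈ W is the orthogonal projection of f onto W. Writing g = a_0 + a_1 x + a_2 x^2, the coefficients solve the normal equations G · a = b where
  G_{ij} = <φ_i, φ_j> and b_i = <f, φ_i>, with φ_0 = 1, φ_1 = x, φ_2 = x^2.
G =
  [2, 0, 2/3]
  [0, 2/3, 0]
  [2/3, 0, 2/5],
b = (-26/15, -4/15, -58/105).
Solving gives a_0 = -32/35, a_1 = -2/5, a_2 = 1/7, so
  g(x) = x^2/7 - 2*x/5 - 32/35.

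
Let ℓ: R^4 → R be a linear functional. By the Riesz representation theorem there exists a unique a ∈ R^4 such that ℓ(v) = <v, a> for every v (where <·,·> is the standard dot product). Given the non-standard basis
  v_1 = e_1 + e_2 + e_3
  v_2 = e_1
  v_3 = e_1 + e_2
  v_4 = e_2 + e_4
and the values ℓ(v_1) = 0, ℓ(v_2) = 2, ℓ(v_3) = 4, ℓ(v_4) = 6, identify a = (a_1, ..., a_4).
a = (2, 2, -4, 4)

Write a = (a_1, ..., a_4) in the standard basis. For each basis vector v_i, ℓ(v_i) = <v_i, a> is a linear equation in the a_j's. Collect the n equations into a matrix system V a = ℓ, where row i of V is v_i (expressed in the standard basis). Since V is invertible (lower-triangular with 1s on the diagonal, up to permutation), solve by back-substitution:
  V =
[[1, 1, 1, 0],
 [1, 0, 0, 0],
 [1, 1, 0, 0],
 [0, 1, 0, 1]]
  V a = (0, 2, 4, 6)
Solving gives a = (2, 2, -4, 4).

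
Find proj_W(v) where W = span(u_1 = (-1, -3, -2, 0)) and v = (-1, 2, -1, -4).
proj_W(v) = (3/14, 9/14, 3/7, 0)

Set up U = [u_1 | ... | u_1] ∈ R^(4×1). The projector onto W = col(U) is P = U (U^T U)^(-1) U^T.
Compute U^T U =
  [14],
and U^T v = (-3).
Solve U^T U · c = U^T v for the coefficients: c = (-3/14). The projection is proj_W(v) = U c.
Check: (v - proj_W(v)) · u_1 = 0  (should be 0).
Result: proj_W(v) = (3/14, 9/14, 3/7, 0).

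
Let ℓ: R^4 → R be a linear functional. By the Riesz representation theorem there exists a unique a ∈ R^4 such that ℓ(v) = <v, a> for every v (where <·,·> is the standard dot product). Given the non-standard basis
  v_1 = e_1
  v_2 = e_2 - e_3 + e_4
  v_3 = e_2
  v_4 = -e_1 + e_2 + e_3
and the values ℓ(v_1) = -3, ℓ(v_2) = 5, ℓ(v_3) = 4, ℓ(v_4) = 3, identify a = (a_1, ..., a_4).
a = (-3, 4, -4, -3)

Write a = (a_1, ..., a_4) in the standard basis. For each basis vector v_i, ℓ(v_i) = <v_i, a> is a linear equation in the a_j's. Collect the n equations into a matrix system V a = ℓ, where row i of V is v_i (expressed in the standard basis). Since V is invertible (lower-triangular with 1s on the diagonal, up to permutation), solve by back-substitution:
  V =
[[1, 0, 0, 0],
 [0, 1, -1, 1],
 [0, 1, 0, 0],
 [-1, 1, 1, 0]]
  V a = (-3, 5, 4, 3)
Solving gives a = (-3, 4, -4, -3).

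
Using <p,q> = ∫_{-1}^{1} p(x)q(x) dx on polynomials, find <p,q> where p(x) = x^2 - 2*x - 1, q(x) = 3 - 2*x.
<p,q> = -4/3

Expand the product: p(x)·q(x) = -2*x^3 + 7*x^2 - 4*x - 3.
∫_{-1}^{1} of each monomial x^k gives [2/(k+1) if k even, 0 if k odd]. Integrating term-by-term (or equivalently evaluating the antiderivative F(x) = -x^4/2 + 7*x^3/3 - 2*x^2 - 3*x at the endpoints):
  F(1) − F(−1) = -19/6 − (-11/6) = -4/3.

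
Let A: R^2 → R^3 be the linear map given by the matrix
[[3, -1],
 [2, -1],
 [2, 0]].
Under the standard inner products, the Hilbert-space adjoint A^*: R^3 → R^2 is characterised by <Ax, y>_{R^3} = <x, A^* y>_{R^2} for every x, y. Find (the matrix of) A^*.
A^* = A^T =
[[3, 2, 2],
 [-1, -1, 0]]

For real matrices with standard dot products, the defining identity <Ax, y> = <x, A^* y> gives (Ax)^T y = x^T (A^*) y, i.e. x^T A^T y = x^T (A^*) y. Since this holds for all x, y, we must have A^* = A^T. Therefore
A^* =
[[3, 2, 2],
 [-1, -1, 0]].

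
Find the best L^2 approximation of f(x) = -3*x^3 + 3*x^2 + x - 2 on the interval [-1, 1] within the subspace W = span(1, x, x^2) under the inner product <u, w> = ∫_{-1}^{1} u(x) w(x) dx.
g(x) = 3*x^2 - 4*x/5 - 2

The best approximation g ∈ W is the orthogonal projection of f onto W. Writing g = a_0 + a_1 x + a_2 x^2, the coefficients solve the normal equations G · a = b where
  G_{ij} = <φ_i, φ_j> and b_i = <f, φ_i>, with φ_0 = 1, φ_1 = x, φ_2 = x^2.
G =
  [2, 0, 2/3]
  [0, 2/3, 0]
  [2/3, 0, 2/5],
b = (-2, -8/15, -2/15).
Solving gives a_0 = -2, a_1 = -4/5, a_2 = 3, so
  g(x) = 3*x^2 - 4*x/5 - 2.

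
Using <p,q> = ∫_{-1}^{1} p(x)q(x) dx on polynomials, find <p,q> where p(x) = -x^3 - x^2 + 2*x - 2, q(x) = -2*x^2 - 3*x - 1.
<p,q> = 16/3

Expand the product: p(x)·q(x) = 2*x^5 + 5*x^4 - x^2 + 4*x + 2.
∫_{-1}^{1} of each monomial x^k gives [2/(k+1) if k even, 0 if k odd]. Integrating term-by-term (or equivalently evaluating the antiderivative F(x) = x^6/3 + x^5 - x^3/3 + 2*x^2 + 2*x at the endpoints):
  F(1) − F(−1) = 5 − (-1/3) = 16/3.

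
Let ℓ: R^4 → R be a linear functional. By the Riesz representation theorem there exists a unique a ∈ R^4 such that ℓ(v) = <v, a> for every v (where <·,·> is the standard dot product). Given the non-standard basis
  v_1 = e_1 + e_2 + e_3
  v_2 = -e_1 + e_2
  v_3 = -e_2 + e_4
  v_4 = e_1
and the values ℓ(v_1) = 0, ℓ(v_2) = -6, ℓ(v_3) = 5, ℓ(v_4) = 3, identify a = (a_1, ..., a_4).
a = (3, -3, 0, 2)

Write a = (a_1, ..., a_4) in the standard basis. For each basis vector v_i, ℓ(v_i) = <v_i, a> is a linear equation in the a_j's. Collect the n equations into a matrix system V a = ℓ, where row i of V is v_i (expressed in the standard basis). Since V is invertible (lower-triangular with 1s on the diagonal, up to permutation), solve by back-substitution:
  V =
[[1, 1, 1, 0],
 [-1, 1, 0, 0],
 [0, -1, 0, 1],
 [1, 0, 0, 0]]
  V a = (0, -6, 5, 3)
Solving gives a = (3, -3, 0, 2).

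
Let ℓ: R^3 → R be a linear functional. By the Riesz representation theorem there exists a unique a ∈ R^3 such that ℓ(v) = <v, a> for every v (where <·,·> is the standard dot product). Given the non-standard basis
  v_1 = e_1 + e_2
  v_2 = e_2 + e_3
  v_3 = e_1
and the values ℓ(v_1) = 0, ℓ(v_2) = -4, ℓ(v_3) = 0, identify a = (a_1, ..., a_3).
a = (0, 0, -4)

Write a = (a_1, ..., a_3) in the standard basis. For each basis vector v_i, ℓ(v_i) = <v_i, a> is a linear equation in the a_j's. Collect the n equations into a matrix system V a = ℓ, where row i of V is v_i (expressed in the standard basis). Since V is invertible (lower-triangular with 1s on the diagonal, up to permutation), solve by back-substitution:
  V =
[[1, 1, 0],
 [0, 1, 1],
 [1, 0, 0]]
  V a = (0, -4, 0)
Solving gives a = (0, 0, -4).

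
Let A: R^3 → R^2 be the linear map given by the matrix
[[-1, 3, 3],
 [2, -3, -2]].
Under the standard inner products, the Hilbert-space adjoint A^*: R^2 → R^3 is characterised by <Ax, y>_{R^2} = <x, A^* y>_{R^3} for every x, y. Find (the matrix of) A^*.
A^* = A^T =
[[-1, 2],
 [3, -3],
 [3, -2]]

For real matrices with standard dot products, the defining identity <Ax, y> = <x, A^* y> gives (Ax)^T y = x^T (A^*) y, i.e. x^T A^T y = x^T (A^*) y. Since this holds for all x, y, we must have A^* = A^T. Therefore
A^* =
[[-1, 2],
 [3, -3],
 [3, -2]].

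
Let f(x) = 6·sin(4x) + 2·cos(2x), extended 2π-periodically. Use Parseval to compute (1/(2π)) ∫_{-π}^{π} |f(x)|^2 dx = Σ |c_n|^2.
Σ |c_n|^2 = 20

Expand |f|^2 and use orthogonality of {sin(nx), cos(mx)} on [-π, π]:
  ∫_{-π}^{π} sin(nx)^2 dx = π, ∫ cos(mx)^2 dx = π, and cross terms integrate to 0.
So ∫_{-π}^{π} f(x)^2 dx = 6^2 · π + 2^2 · π = (36 + 4)π.
Divide by 2π: (36 + 4)/2 = 20.
By Parseval, this equals Σ |c_n|^2.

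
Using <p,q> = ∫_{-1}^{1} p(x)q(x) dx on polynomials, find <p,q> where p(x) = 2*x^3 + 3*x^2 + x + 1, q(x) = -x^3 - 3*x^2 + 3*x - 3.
<p,q> = -496/35

Expand the product: p(x)·q(x) = -2*x^6 - 9*x^5 - 4*x^4 - x^3 - 9*x^2 - 3.
∫_{-1}^{1} of each monomial x^k gives [2/(k+1) if k even, 0 if k odd]. Integrating term-by-term (or equivalently evaluating the antiderivative F(x) = -2*x^7/7 - 3*x^6/2 - 4*x^5/5 - x^4/4 - 3*x^3 - 3*x at the endpoints):
  F(1) − F(−1) = -1237/140 − (747/140) = -496/35.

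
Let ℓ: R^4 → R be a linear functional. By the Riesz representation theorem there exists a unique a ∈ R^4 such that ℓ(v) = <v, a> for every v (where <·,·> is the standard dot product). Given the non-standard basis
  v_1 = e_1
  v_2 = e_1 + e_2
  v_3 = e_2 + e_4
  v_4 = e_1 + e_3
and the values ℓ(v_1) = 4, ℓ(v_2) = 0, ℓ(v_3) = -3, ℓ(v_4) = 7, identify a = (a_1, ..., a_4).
a = (4, -4, 3, 1)

Write a = (a_1, ..., a_4) in the standard basis. For each basis vector v_i, ℓ(v_i) = <v_i, a> is a linear equation in the a_j's. Collect the n equations into a matrix system V a = ℓ, where row i of V is v_i (expressed in the standard basis). Since V is invertible (lower-triangular with 1s on the diagonal, up to permutation), solve by back-substitution:
  V =
[[1, 0, 0, 0],
 [1, 1, 0, 0],
 [0, 1, 0, 1],
 [1, 0, 1, 0]]
  V a = (4, 0, -3, 7)
Solving gives a = (4, -4, 3, 1).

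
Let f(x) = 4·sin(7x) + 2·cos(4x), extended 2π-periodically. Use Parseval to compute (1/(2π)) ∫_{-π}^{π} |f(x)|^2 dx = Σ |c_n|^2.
Σ |c_n|^2 = 10

Expand |f|^2 and use orthogonality of {sin(nx), cos(mx)} on [-π, π]:
  ∫_{-π}^{π} sin(nx)^2 dx = π, ∫ cos(mx)^2 dx = π, and cross terms integrate to 0.
So ∫_{-π}^{π} f(x)^2 dx = 4^2 · π + 2^2 · π = (16 + 4)π.
Divide by 2π: (16 + 4)/2 = 10.
By Parseval, this equals Σ |c_n|^2.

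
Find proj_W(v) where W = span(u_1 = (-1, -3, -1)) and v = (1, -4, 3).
proj_W(v) = (-8/11, -24/11, -8/11)

Set up U = [u_1 | ... | u_1] ∈ R^(3×1). The projector onto W = col(U) is P = U (U^T U)^(-1) U^T.
Compute U^T U =
  [11],
and U^T v = (8).
Solve U^T U · c = U^T v for the coefficients: c = (8/11). The projection is proj_W(v) = U c.
Check: (v - proj_W(v)) · u_1 = 0  (should be 0).
Result: proj_W(v) = (-8/11, -24/11, -8/11).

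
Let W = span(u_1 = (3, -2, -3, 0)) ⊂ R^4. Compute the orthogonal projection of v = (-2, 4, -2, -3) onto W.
proj_W(v) = (-12/11, 8/11, 12/11, 0)

Set up U = [u_1 | ... | u_1] ∈ R^(4×1). The projector onto W = col(U) is P = U (U^T U)^(-1) U^T.
Compute U^T U =
  [22],
and U^T v = (-8).
Solve U^T U · c = U^T v for the coefficients: c = (-4/11). The projection is proj_W(v) = U c.
Check: (v - proj_W(v)) · u_1 = 0  (should be 0).
Result: proj_W(v) = (-12/11, 8/11, 12/11, 0).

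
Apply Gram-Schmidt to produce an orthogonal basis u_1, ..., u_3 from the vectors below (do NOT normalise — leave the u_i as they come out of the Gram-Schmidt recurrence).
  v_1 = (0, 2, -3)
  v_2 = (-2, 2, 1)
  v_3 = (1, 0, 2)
Orthogonal basis:
  u_1 = (0, 2, -3)
  u_2 = (-2, 24/13, 16/13)
  u_3 = (32/29, 24/29, 16/29)

Apply the Gram-Schmidt recurrence
  u_1 = v_1
  u_i = v_i − Σ_{j<i} ((v_i · u_j) / (u_j · u_j)) · u_j.

Step by step this gives:
  u_1 = (0, 2, -3)
  u_2 = (-2, 24/13, 16/13)
  u_3 = (32/29, 24/29, 16/29)

Orthogonality check:
  u_2 · u_1 = 0 (should be 0)
  u_3 · u_1 = 0 (should be 0)
  u_3 · u_2 = 0 (should be 0)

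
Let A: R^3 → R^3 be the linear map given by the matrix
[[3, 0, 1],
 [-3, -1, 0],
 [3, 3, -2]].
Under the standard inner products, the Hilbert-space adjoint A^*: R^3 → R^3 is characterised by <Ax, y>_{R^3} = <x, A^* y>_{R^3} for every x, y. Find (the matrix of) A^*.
A^* = A^T =
[[3, -3, 3],
 [0, -1, 3],
 [1, 0, -2]]

For real matrices with standard dot products, the defining identity <Ax, y> = <x, A^* y> gives (Ax)^T y = x^T (A^*) y, i.e. x^T A^T y = x^T (A^*) y. Since this holds for all x, y, we must have A^* = A^T. Therefore
A^* =
[[3, -3, 3],
 [0, -1, 3],
 [1, 0, -2]].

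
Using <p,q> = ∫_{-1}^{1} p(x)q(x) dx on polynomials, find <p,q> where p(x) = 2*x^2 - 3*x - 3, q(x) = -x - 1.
<p,q> = 20/3

Expand the product: p(x)·q(x) = -2*x^3 + x^2 + 6*x + 3.
∫_{-1}^{1} of each monomial x^k gives [2/(k+1) if k even, 0 if k odd]. Integrating term-by-term (or equivalently evaluating the antiderivative F(x) = -x^4/2 + x^3/3 + 3*x^2 + 3*x at the endpoints):
  F(1) − F(−1) = 35/6 − (-5/6) = 20/3.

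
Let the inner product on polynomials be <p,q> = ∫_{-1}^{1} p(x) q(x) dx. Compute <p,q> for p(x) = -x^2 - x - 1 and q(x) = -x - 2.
<p,q> = 6

Expand the product: p(x)·q(x) = x^3 + 3*x^2 + 3*x + 2.
∫_{-1}^{1} of each monomial x^k gives [2/(k+1) if k even, 0 if k odd]. Integrating term-by-term (or equivalently evaluating the antiderivative F(x) = x^4/4 + x^3 + 3*x^2/2 + 2*x at the endpoints):
  F(1) − F(−1) = 19/4 − (-5/4) = 6.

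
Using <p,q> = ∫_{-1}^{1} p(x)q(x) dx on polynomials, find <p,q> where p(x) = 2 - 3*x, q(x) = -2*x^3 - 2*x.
<p,q> = 32/5

Expand the product: p(x)·q(x) = 6*x^4 - 4*x^3 + 6*x^2 - 4*x.
∫_{-1}^{1} of each monomial x^k gives [2/(k+1) if k even, 0 if k odd]. Integrating term-by-term (or equivalently evaluating the antiderivative F(x) = 6*x^5/5 - x^4 + 2*x^3 - 2*x^2 at the endpoints):
  F(1) − F(−1) = 1/5 − (-31/5) = 32/5.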